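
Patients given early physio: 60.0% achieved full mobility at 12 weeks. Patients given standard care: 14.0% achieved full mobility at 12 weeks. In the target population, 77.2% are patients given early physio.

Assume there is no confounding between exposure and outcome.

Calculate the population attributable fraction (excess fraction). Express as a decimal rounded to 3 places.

p₁ = 0.6, p₀ = 0.14.
Overall risk P(Y=1) = π·p₁ + (1−π)·p₀ = 0.772×0.6 + 0.228×0.14 = 0.49512.
Under exogeneity, PAF = [P(Y=1) − p₀] / P(Y=1).
PAF = (0.49512 − 0.14) / 0.49512 ≈ 0.7172

PAF ≈ 0.717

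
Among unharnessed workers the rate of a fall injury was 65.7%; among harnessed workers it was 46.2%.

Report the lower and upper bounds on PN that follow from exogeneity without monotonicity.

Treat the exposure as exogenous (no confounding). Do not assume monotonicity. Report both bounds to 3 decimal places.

p₁ = 0.657, p₀ = 0.462.
Under exogeneity alone the bounds on PN are max{0,(p₁−p₀)/p₁} ≤ PN ≤ min{1,(1−p₀)/p₁}.
  lower = (p₁ − p₀)/p₁ = 0.195 / 0.657 ≈ 0.2968
  upper = min{1, (1 − p₀)/p₁} = 0.538 / 0.657 ≈ 0.8189

0.297 ≤ PN ≤ 0.819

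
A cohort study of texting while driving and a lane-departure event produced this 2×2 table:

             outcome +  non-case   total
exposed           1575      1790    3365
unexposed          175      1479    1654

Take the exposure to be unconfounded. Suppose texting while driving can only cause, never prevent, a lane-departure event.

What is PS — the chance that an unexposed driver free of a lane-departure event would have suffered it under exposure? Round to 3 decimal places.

PS ≈ 0.405

p₁ = P(outcome | exposed) = 1575/3365 = 0.46805
p₀ = P(outcome | unexposed) = 175/1654 = 0.1058
Under exogeneity and monotonicity, PS = (p₁ − p₀) / (1 − p₀).
PS = (0.46805 − 0.1058) / (1 − 0.1058) = 0.36225 / 0.8942 ≈ 0.4051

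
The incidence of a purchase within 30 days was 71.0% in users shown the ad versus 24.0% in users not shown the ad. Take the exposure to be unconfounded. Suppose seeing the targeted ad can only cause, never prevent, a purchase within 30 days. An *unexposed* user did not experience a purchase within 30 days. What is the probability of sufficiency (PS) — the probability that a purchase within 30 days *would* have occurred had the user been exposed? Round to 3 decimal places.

p₁ = 0.71, p₀ = 0.24.
Under exogeneity and monotonicity, PS = (p₁ − p₀) / (1 − p₀).
PS = (0.71 − 0.24) / (1 − 0.24) = 0.47 / 0.76 ≈ 0.6184

PS ≈ 0.618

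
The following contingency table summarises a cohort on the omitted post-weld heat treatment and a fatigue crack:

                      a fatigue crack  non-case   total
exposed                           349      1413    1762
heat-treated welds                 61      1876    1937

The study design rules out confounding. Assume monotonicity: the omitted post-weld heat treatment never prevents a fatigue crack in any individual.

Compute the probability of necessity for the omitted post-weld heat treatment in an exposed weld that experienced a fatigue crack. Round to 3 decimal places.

PN ≈ 0.841

p₁ = P(outcome | exposed) = 349/1762 = 0.19807
p₀ = P(outcome | unexposed) = 61/1937 = 0.031492
Under exogeneity and monotonicity, PN = (p₁ − p₀)/p₁.
PN = (0.19807 − 0.031492) / 0.19807 ≈ 0.8410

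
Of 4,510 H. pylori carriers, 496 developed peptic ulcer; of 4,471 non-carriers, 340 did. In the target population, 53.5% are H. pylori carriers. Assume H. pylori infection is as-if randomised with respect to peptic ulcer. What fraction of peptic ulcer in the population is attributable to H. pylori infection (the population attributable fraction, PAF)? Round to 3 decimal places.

p₁ = P(outcome | exposed) = 496/4510 = 0.10998
p₀ = P(outcome | unexposed) = 340/4471 = 0.076046
Overall risk P(Y=1) = π·p₁ + (1−π)·p₀ = 0.535×0.10998 + 0.465×0.076046 = 0.094199.
Under exogeneity, PAF = [P(Y=1) − p₀] / P(Y=1).
PAF = (0.094199 − 0.076046) / 0.094199 ≈ 0.1927

PAF ≈ 0.193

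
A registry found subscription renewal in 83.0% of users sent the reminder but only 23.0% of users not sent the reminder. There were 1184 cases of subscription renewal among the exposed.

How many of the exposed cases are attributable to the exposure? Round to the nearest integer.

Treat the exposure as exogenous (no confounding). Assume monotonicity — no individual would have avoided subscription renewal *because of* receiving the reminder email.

p₁ = 0.83, p₀ = 0.23.
PN = (p₁ − p₀)/p₁ = (0.83 − 0.23) / 0.83 ≈ 0.72289.
Attributable cases ≈ PN × (exposed cases) = 0.72289 × 1184 ≈ 855.90.

about 856 cases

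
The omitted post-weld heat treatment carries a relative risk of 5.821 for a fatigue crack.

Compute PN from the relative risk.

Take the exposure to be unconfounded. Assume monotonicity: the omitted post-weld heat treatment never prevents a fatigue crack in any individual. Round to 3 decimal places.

PN ≈ 0.828

Under exogeneity and monotonicity, PN = (RR − 1) / RR = 1 − 1/RR.
PN = (5.821 − 1) / 5.821 = 4.821 / 5.821 ≈ 0.8282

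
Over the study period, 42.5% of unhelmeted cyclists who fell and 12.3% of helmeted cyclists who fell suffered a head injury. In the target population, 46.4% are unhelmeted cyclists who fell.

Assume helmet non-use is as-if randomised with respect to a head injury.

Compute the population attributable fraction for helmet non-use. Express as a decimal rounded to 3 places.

p₁ = 0.425, p₀ = 0.123.
Overall risk P(Y=1) = π·p₁ + (1−π)·p₀ = 0.464×0.425 + 0.536×0.123 = 0.26313.
Under exogeneity, PAF = [P(Y=1) − p₀] / P(Y=1).
PAF = (0.26313 − 0.123) / 0.26313 ≈ 0.5325

PAF ≈ 0.533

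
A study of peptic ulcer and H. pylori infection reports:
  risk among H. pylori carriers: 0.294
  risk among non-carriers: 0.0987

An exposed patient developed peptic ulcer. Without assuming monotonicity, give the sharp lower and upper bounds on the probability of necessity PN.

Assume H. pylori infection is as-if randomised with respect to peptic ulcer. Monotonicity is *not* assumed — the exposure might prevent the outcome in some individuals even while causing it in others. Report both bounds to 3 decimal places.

Let p₁ = 0.294, p₀ = 0.0987.
Under exogeneity alone the bounds on PN are max{0,(p₁−p₀)/p₁} ≤ PN ≤ min{1,(1−p₀)/p₁}.
  lower = (p₁ − p₀)/p₁ = 0.1953 / 0.294 ≈ 0.6643
  upper = min{1, (1 − p₀)/p₁} = 0.9013 / 0.294 ≈ 3.0656 → capped at 1

0.664 ≤ PN ≤ 1.000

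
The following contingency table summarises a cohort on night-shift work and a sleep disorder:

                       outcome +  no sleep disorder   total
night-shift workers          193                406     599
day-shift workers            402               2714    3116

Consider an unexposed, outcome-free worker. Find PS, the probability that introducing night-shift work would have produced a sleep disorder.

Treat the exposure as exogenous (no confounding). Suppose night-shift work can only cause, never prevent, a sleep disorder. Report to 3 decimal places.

PS ≈ 0.222

p₁ = P(outcome | exposed) = 193/599 = 0.3222
p₀ = P(outcome | unexposed) = 402/3116 = 0.12901
Under exogeneity and monotonicity, PS = (p₁ − p₀)/(1 − p₀).
PS = (0.3222 − 0.12901) / 0.87099 ≈ 0.2218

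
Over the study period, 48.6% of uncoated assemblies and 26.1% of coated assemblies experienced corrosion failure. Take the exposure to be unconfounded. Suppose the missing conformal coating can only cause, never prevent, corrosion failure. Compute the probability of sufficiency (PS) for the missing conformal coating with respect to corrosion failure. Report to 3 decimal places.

p₁ = 0.486, p₀ = 0.261.
Under exogeneity and monotonicity, PS = (p₁ − p₀) / (1 − p₀).
PS = (0.486 − 0.261) / (1 − 0.261) = 0.225 / 0.739 ≈ 0.3045

PS ≈ 0.304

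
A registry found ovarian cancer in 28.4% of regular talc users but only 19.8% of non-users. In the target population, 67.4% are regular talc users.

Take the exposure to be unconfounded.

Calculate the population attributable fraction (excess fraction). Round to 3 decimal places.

PAF ≈ 0.226

p₁ = 0.284, p₀ = 0.198.
Overall risk P(Y=1) = π·p₁ + (1−π)·p₀ = 0.674×0.284 + 0.326×0.198 = 0.25596.
Under exogeneity, PAF = [P(Y=1) − p₀] / P(Y=1).
PAF = (0.25596 − 0.198) / 0.25596 ≈ 0.2265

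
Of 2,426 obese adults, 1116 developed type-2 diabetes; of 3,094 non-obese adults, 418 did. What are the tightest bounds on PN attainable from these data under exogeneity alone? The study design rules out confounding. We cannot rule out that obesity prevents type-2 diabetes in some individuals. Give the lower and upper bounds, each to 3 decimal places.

0.706 ≤ PN ≤ 1.000

p₁ = P(outcome | exposed) = 1116/2426 = 0.46002
p₀ = P(outcome | unexposed) = 418/3094 = 0.1351
Under exogeneity alone the bounds on PN are max{0,(p₁−p₀)/p₁} ≤ PN ≤ min{1,(1−p₀)/p₁}.
  lower = (p₁ − p₀)/p₁ = 0.32492 / 0.46002 ≈ 0.7063
  upper = min{1, (1 − p₀)/p₁} = 0.8649 / 0.46002 ≈ 1.8801 → capped at 1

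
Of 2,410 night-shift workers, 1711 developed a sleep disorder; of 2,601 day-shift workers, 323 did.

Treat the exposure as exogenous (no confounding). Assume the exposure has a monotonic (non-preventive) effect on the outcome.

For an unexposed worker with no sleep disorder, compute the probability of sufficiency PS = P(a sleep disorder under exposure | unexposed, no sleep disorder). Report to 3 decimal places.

p₁ = P(outcome | exposed) = 1711/2410 = 0.70996
p₀ = P(outcome | unexposed) = 323/2601 = 0.12418
Under exogeneity and monotonicity, PS = (p₁ − p₀) / (1 − p₀).
PS = (0.70996 − 0.12418) / (1 − 0.12418) = 0.58578 / 0.87582 ≈ 0.6688

PS ≈ 0.669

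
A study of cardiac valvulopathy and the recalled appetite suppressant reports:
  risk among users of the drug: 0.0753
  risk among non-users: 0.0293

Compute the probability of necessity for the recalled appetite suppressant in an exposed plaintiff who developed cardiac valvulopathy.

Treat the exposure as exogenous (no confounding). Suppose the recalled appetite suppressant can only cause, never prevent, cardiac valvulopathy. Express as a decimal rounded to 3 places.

PN ≈ 0.611

Let p₁ = 0.0753, p₀ = 0.0293.
Under exogeneity and monotonicity, PN = (p₁ − p₀) / p₁.
PN = (0.0753 − 0.0293) / 0.0753 = 0.046 / 0.0753 ≈ 0.6109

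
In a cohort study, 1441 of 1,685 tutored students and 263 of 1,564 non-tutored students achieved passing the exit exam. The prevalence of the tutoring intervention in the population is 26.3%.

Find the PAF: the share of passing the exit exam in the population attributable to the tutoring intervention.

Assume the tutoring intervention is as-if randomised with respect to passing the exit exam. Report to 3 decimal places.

PAF ≈ 0.518

p₁ = P(outcome | exposed) = 1441/1685 = 0.85519
p₀ = P(outcome | unexposed) = 263/1564 = 0.16816
Overall risk P(Y=1) = π·p₁ + (1−π)·p₀ = 0.263×0.85519 + 0.737×0.16816 = 0.34885.
Under exogeneity, PAF = [P(Y=1) − p₀] / P(Y=1).
PAF = (0.34885 − 0.16816) / 0.34885 ≈ 0.5180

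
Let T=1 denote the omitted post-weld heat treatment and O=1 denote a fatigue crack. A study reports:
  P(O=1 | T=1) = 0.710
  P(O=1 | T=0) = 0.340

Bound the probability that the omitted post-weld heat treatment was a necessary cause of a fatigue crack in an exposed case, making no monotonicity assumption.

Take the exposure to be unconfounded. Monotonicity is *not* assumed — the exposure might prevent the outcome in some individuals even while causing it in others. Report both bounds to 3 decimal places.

Let p₁ = 0.71, p₀ = 0.34.
Under exogeneity alone the bounds on PN are max{0,(p₁−p₀)/p₁} ≤ PN ≤ min{1,(1−p₀)/p₁}.
  lower = (p₁ − p₀)/p₁ = 0.37 / 0.71 ≈ 0.5211
  upper = min{1, (1 − p₀)/p₁} = 0.66 / 0.71 ≈ 0.9296

0.521 ≤ PN ≤ 0.930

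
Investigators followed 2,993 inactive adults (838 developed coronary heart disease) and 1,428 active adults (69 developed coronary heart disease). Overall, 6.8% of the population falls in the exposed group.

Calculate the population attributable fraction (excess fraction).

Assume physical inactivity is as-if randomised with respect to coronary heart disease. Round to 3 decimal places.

p₁ = P(outcome | exposed) = 838/2993 = 0.27999
p₀ = P(outcome | unexposed) = 69/1428 = 0.048319
Overall risk P(Y=1) = π·p₁ + (1−π)·p₀ = 0.068×0.27999 + 0.932×0.048319 = 0.064073.
Under exogeneity, PAF = [P(Y=1) − p₀] / P(Y=1).
PAF = (0.064073 − 0.048319) / 0.064073 ≈ 0.2459

PAF ≈ 0.246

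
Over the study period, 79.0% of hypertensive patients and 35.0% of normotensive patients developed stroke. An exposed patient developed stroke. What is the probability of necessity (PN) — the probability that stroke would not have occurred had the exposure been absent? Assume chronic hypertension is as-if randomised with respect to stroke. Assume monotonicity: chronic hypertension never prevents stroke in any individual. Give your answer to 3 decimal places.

p₁ = 0.79, p₀ = 0.35.
Under exogeneity and monotonicity, PN = (p₁ − p₀) / p₁.
PN = (0.79 − 0.35) / 0.79 = 0.44 / 0.79 ≈ 0.5570

PN ≈ 0.557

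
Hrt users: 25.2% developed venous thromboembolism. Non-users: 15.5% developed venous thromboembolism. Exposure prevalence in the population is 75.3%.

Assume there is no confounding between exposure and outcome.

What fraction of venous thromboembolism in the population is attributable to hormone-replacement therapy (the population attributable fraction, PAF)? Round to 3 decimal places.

PAF ≈ 0.320

p₁ = 0.252, p₀ = 0.155.
Overall risk P(Y=1) = π·p₁ + (1−π)·p₀ = 0.753×0.252 + 0.247×0.155 = 0.22804.
Under exogeneity, PAF = [P(Y=1) − p₀] / P(Y=1).
PAF = (0.22804 − 0.155) / 0.22804 ≈ 0.3203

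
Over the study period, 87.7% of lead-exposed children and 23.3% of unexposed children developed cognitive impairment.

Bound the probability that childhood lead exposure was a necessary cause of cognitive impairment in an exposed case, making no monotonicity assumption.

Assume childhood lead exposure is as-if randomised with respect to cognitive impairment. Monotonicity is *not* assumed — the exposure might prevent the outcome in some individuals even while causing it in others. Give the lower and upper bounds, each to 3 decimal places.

p₁ = 0.877, p₀ = 0.233.
Under exogeneity alone the bounds on PN are max{0,(p₁−p₀)/p₁} ≤ PN ≤ min{1,(1−p₀)/p₁}.
  lower = (p₁ − p₀)/p₁ = 0.644 / 0.877 ≈ 0.7343
  upper = min{1, (1 − p₀)/p₁} = 0.767 / 0.877 ≈ 0.8746

0.734 ≤ PN ≤ 0.875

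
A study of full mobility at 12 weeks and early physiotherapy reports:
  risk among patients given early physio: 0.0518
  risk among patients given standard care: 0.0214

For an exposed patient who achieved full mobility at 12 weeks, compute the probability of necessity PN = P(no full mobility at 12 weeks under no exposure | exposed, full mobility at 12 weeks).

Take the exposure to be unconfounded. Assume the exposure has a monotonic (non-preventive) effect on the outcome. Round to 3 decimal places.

Let p₁ = 0.0518, p₀ = 0.0214.
Under exogeneity and monotonicity, PN = (p₁ − p₀) / p₁.
PN = (0.0518 − 0.0214) / 0.0518 = 0.0304 / 0.0518 ≈ 0.5869

PN ≈ 0.587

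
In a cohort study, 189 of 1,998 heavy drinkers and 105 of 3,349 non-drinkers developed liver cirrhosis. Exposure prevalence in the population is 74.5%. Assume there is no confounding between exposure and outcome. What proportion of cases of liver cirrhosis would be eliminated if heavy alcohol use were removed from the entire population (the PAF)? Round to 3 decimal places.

p₁ = P(outcome | exposed) = 189/1998 = 0.094595
p₀ = P(outcome | unexposed) = 105/3349 = 0.031353
Overall risk P(Y=1) = π·p₁ + (1−π)·p₀ = 0.745×0.094595 + 0.255×0.031353 = 0.078468.
Under exogeneity, PAF = [P(Y=1) − p₀] / P(Y=1).
PAF = (0.078468 − 0.031353) / 0.078468 ≈ 0.6004

PAF ≈ 0.600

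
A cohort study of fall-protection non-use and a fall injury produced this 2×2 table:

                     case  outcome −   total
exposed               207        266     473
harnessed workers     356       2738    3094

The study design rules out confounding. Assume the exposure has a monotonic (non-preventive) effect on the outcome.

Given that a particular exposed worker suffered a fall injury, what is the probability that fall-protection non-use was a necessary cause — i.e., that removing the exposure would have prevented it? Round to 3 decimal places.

PN ≈ 0.737

p₁ = P(outcome | exposed) = 207/473 = 0.43763
p₀ = P(outcome | unexposed) = 356/3094 = 0.11506
Under exogeneity and monotonicity, PN = (p₁ − p₀) / p₁.
PN = (0.43763 − 0.11506) / 0.43763 = 0.32257 / 0.43763 ≈ 0.7371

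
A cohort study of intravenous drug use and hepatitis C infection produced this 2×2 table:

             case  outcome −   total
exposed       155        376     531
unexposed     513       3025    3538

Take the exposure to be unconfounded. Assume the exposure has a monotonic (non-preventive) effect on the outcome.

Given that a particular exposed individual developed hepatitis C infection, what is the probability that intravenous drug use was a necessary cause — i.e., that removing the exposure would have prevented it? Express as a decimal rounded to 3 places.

p₁ = P(outcome | exposed) = 155/531 = 0.2919
p₀ = P(outcome | unexposed) = 513/3538 = 0.145
Under exogeneity and monotonicity, PN = (p₁ − p₀)/p₁.
PN = (0.2919 − 0.145) / 0.2919 ≈ 0.5033

PN ≈ 0.503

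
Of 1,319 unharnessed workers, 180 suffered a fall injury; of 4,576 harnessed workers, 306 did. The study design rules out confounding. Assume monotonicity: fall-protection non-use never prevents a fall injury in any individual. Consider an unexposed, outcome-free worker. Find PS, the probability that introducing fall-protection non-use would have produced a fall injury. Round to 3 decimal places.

p₁ = P(outcome | exposed) = 180/1319 = 0.13647
p₀ = P(outcome | unexposed) = 306/4576 = 0.066871
Under exogeneity and monotonicity, PS = (p₁ − p₀) / (1 − p₀).
PS = (0.13647 − 0.066871) / (1 − 0.066871) = 0.069596 / 0.93313 ≈ 0.0746

PS ≈ 0.075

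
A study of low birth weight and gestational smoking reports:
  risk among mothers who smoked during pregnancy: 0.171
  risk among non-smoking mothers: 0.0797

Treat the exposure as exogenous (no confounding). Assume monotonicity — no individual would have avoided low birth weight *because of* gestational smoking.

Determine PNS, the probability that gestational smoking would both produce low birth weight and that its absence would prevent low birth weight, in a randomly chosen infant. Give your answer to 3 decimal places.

Let p₁ = 0.171, p₀ = 0.0797.
Under exogeneity and monotonicity, PNS = p₁ − p₀.
PNS = 0.171 − 0.0797 = 0.0913

PNS ≈ 0.091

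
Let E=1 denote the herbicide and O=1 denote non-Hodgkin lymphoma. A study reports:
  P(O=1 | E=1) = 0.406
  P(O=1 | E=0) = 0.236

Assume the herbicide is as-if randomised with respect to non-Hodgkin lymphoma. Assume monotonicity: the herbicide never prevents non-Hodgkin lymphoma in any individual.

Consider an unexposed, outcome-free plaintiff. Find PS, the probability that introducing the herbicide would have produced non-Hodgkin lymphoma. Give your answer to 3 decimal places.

Let p₁ = 0.406, p₀ = 0.236.
Under exogeneity and monotonicity, PS = (p₁ − p₀) / (1 − p₀).
PS = (0.406 − 0.236) / (1 − 0.236) = 0.17 / 0.764 ≈ 0.2225

PS ≈ 0.223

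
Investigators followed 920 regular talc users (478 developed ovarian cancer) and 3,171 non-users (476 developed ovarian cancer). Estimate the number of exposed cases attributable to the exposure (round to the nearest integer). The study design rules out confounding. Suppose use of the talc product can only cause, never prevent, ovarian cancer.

p₁ = P(outcome | exposed) = 478/920 = 0.51957
p₀ = P(outcome | unexposed) = 476/3171 = 0.15011
PN = (p₁ − p₀)/p₁ = (0.51957 − 0.15011) / 0.51957 ≈ 0.71108.
Attributable cases ≈ PN × (exposed cases) = 0.71108 × 478 ≈ 339.90.

about 340 cases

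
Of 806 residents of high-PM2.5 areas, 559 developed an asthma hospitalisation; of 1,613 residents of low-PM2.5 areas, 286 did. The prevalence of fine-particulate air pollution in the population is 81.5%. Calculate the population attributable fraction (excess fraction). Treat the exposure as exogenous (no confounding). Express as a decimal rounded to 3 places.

p₁ = P(outcome | exposed) = 559/806 = 0.69355
p₀ = P(outcome | unexposed) = 286/1613 = 0.17731
Overall risk P(Y=1) = π·p₁ + (1−π)·p₀ = 0.815×0.69355 + 0.185×0.17731 = 0.59804.
Under exogeneity, PAF = [P(Y=1) − p₀] / P(Y=1).
PAF = (0.59804 − 0.17731) / 0.59804 ≈ 0.7035

PAF ≈ 0.704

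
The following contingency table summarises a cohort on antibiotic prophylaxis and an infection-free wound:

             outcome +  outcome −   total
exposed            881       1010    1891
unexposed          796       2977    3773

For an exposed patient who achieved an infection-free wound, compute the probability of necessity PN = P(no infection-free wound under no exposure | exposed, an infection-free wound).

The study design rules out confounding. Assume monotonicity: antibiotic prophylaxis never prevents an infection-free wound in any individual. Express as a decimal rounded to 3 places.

p₁ = P(outcome | exposed) = 881/1891 = 0.46589
p₀ = P(outcome | unexposed) = 796/3773 = 0.21097
Under exogeneity and monotonicity, PN = (p₁ − p₀) / p₁.
PN = (0.46589 − 0.21097) / 0.46589 = 0.25492 / 0.46589 ≈ 0.5472

PN ≈ 0.547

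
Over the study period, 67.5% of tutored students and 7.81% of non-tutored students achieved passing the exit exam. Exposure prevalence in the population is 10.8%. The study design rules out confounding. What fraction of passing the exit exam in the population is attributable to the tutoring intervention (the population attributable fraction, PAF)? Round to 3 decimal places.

p₁ = 0.675, p₀ = 0.0781.
Overall risk P(Y=1) = π·p₁ + (1−π)·p₀ = 0.108×0.675 + 0.892×0.0781 = 0.14257.
Under exogeneity, PAF = [P(Y=1) − p₀] / P(Y=1).
PAF = (0.14257 − 0.0781) / 0.14257 ≈ 0.4522

PAF ≈ 0.452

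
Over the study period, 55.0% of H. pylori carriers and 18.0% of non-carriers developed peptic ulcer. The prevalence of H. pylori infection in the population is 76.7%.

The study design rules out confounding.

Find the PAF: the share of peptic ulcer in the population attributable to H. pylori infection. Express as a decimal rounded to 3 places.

p₁ = 0.55, p₀ = 0.18.
Overall risk P(Y=1) = π·p₁ + (1−π)·p₀ = 0.767×0.55 + 0.233×0.18 = 0.46379.
Under exogeneity, PAF = [P(Y=1) − p₀] / P(Y=1).
PAF = (0.46379 − 0.18) / 0.46379 ≈ 0.6119

PAF ≈ 0.612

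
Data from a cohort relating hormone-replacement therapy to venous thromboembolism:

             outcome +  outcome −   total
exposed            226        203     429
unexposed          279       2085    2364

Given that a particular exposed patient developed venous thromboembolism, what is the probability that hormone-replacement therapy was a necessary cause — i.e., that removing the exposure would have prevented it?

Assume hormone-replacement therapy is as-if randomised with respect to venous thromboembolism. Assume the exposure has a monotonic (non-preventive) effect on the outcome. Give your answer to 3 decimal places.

p₁ = P(outcome | exposed) = 226/429 = 0.52681
p₀ = P(outcome | unexposed) = 279/2364 = 0.11802
Under exogeneity and monotonicity, PN = (p₁ − p₀)/p₁.
PN = (0.52681 − 0.11802) / 0.52681 ≈ 0.7760

PN ≈ 0.776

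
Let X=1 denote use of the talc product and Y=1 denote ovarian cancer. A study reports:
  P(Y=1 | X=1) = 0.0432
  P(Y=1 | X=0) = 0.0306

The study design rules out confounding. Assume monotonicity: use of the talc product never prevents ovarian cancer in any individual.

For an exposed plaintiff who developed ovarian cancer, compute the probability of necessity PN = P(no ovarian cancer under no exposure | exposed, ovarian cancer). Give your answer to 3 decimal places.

Let p₁ = 0.0432, p₀ = 0.0306.
Under exogeneity and monotonicity, PN = (p₁ − p₀) / p₁.
PN = (0.0432 − 0.0306) / 0.0432 = 0.0126 / 0.0432 ≈ 0.2917

PN ≈ 0.292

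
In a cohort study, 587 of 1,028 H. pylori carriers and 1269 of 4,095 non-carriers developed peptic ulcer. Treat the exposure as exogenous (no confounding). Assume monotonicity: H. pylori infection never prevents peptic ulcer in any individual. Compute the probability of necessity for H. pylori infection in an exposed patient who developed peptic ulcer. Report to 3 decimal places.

PN ≈ 0.457

p₁ = P(outcome | exposed) = 587/1028 = 0.57101
p₀ = P(outcome | unexposed) = 1269/4095 = 0.30989
Under exogeneity and monotonicity, PN = (p₁ − p₀) / p₁.
PN = (0.57101 − 0.30989) / 0.57101 = 0.26112 / 0.57101 ≈ 0.4573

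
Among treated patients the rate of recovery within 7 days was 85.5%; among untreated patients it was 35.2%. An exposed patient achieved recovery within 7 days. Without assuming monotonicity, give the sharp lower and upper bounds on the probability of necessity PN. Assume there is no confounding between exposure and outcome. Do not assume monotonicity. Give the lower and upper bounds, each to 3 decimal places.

0.588 ≤ PN ≤ 0.758

p₁ = 0.855, p₀ = 0.352.
Under exogeneity alone the bounds on PN are max{0,(p₁−p₀)/p₁} ≤ PN ≤ min{1,(1−p₀)/p₁}.
  lower = (p₁ − p₀)/p₁ = 0.503 / 0.855 ≈ 0.5883
  upper = min{1, (1 − p₀)/p₁} = 0.648 / 0.855 ≈ 0.7579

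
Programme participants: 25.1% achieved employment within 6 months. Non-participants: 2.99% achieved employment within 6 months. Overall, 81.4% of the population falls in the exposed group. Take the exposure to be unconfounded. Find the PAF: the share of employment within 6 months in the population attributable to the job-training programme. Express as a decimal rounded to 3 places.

p₁ = 0.251, p₀ = 0.0299.
Overall risk P(Y=1) = π·p₁ + (1−π)·p₀ = 0.814×0.251 + 0.186×0.0299 = 0.20988.
Under exogeneity, PAF = [P(Y=1) − p₀] / P(Y=1).
PAF = (0.20988 − 0.0299) / 0.20988 ≈ 0.8575

PAF ≈ 0.858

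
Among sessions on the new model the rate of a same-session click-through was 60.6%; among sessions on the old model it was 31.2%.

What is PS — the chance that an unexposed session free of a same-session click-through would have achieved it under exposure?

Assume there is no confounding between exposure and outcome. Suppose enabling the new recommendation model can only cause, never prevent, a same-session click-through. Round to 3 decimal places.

p₁ = 0.606, p₀ = 0.312.
Under exogeneity and monotonicity, PS = (p₁ − p₀) / (1 − p₀).
PS = (0.606 − 0.312) / (1 − 0.312) = 0.294 / 0.688 ≈ 0.4273

PS ≈ 0.427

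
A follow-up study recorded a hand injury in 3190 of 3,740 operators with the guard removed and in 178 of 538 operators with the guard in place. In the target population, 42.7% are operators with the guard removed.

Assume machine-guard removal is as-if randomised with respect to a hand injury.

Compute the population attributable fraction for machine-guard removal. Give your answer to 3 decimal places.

PAF ≈ 0.403

p₁ = P(outcome | exposed) = 3190/3740 = 0.85294
p₀ = P(outcome | unexposed) = 178/538 = 0.33086
Overall risk P(Y=1) = π·p₁ + (1−π)·p₀ = 0.427×0.85294 + 0.573×0.33086 = 0.55379.
Under exogeneity, PAF = [P(Y=1) − p₀] / P(Y=1).
PAF = (0.55379 − 0.33086) / 0.55379 ≈ 0.4026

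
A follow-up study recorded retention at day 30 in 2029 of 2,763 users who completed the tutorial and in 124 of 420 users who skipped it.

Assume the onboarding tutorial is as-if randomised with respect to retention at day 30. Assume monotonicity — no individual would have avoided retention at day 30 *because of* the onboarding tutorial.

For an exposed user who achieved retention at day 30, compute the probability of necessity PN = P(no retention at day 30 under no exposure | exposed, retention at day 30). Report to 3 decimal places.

PN ≈ 0.598

p₁ = P(outcome | exposed) = 2029/2763 = 0.73435
p₀ = P(outcome | unexposed) = 124/420 = 0.29524
Under exogeneity and monotonicity, PN = (p₁ − p₀) / p₁.
PN = (0.73435 − 0.29524) / 0.73435 = 0.43911 / 0.73435 ≈ 0.5980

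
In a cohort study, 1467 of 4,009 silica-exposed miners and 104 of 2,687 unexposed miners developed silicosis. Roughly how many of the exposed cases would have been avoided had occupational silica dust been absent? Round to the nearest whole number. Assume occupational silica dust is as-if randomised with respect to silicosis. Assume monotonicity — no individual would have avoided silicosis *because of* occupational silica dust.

p₁ = P(outcome | exposed) = 1467/4009 = 0.36593
p₀ = P(outcome | unexposed) = 104/2687 = 0.038705
PN = (p₁ − p₀)/p₁ = (0.36593 − 0.038705) / 0.36593 ≈ 0.89423.
Attributable cases ≈ PN × (exposed cases) = 0.89423 × 1467 ≈ 1311.83.

about 1312 cases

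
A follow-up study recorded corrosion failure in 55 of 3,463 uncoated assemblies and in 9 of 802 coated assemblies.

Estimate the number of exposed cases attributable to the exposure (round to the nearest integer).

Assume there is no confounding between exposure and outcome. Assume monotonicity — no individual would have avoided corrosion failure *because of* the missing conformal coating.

about 16 cases

p₁ = P(outcome | exposed) = 55/3463 = 0.015882
p₀ = P(outcome | unexposed) = 9/802 = 0.011222
PN = (p₁ − p₀)/p₁ = (0.015882 − 0.011222) / 0.015882 ≈ 0.29343.
Attributable cases ≈ PN × (exposed cases) = 0.29343 × 55 ≈ 16.14.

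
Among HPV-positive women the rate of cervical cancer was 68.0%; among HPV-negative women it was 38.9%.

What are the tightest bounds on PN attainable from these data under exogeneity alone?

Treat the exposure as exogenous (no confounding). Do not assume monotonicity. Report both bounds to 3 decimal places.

0.428 ≤ PN ≤ 0.899

p₁ = 0.68, p₀ = 0.389.
Under exogeneity alone the bounds on PN are max{0,(p₁−p₀)/p₁} ≤ PN ≤ min{1,(1−p₀)/p₁}.
  lower = (p₁ − p₀)/p₁ = 0.291 / 0.68 ≈ 0.4279
  upper = min{1, (1 − p₀)/p₁} = 0.611 / 0.68 ≈ 0.8985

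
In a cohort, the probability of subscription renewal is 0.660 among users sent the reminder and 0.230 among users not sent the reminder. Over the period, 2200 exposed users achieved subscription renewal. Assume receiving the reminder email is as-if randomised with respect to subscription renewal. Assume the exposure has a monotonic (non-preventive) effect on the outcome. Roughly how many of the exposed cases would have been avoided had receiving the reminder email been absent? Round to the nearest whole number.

about 1433 cases

Let p₁ = 0.66, p₀ = 0.23.
PN = (p₁ − p₀)/p₁ = (0.66 − 0.23) / 0.66 ≈ 0.65152.
Attributable cases ≈ PN × (exposed cases) = 0.65152 × 2200 ≈ 1433.33.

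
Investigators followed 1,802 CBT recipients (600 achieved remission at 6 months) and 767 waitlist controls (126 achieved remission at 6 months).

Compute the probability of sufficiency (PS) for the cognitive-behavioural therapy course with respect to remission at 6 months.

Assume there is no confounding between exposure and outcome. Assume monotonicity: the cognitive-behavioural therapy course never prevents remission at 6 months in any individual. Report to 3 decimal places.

p₁ = P(outcome | exposed) = 600/1802 = 0.33296
p₀ = P(outcome | unexposed) = 126/767 = 0.16428
Under exogeneity and monotonicity, PS = (p₁ − p₀) / (1 − p₀).
PS = (0.33296 − 0.16428) / (1 − 0.16428) = 0.16869 / 0.83572 ≈ 0.2018

PS ≈ 0.202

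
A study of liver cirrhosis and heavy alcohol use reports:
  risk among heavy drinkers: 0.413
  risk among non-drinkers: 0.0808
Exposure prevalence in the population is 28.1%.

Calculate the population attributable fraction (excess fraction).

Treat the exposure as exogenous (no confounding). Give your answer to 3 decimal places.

Let p₁ = 0.413, p₀ = 0.0808.
Overall risk P(Y=1) = π·p₁ + (1−π)·p₀ = 0.281×0.413 + 0.719×0.0808 = 0.17415.
Under exogeneity, PAF = [P(Y=1) − p₀] / P(Y=1).
PAF = (0.17415 − 0.0808) / 0.17415 ≈ 0.5360

PAF ≈ 0.536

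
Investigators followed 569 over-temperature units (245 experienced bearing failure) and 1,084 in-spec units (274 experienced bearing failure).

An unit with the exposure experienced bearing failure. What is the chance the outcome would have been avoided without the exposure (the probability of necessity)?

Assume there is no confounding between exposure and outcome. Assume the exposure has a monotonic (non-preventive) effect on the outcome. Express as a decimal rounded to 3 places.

p₁ = P(outcome | exposed) = 245/569 = 0.43058
p₀ = P(outcome | unexposed) = 274/1084 = 0.25277
Under exogeneity and monotonicity, PN = (p₁ − p₀) / p₁.
PN = (0.43058 − 0.25277) / 0.43058 = 0.17781 / 0.43058 ≈ 0.4130

PN ≈ 0.413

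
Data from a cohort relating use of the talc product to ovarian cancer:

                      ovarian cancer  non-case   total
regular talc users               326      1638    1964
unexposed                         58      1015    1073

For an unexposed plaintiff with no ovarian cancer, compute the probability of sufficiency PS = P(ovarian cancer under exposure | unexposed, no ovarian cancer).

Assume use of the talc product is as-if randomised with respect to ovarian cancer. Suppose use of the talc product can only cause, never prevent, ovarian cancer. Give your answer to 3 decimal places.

PS ≈ 0.118

p₁ = P(outcome | exposed) = 326/1964 = 0.16599
p₀ = P(outcome | unexposed) = 58/1073 = 0.054054
Under exogeneity and monotonicity, PS = (p₁ − p₀) / (1 − p₀).
PS = (0.16599 − 0.054054) / (1 − 0.054054) = 0.11193 / 0.94595 ≈ 0.1183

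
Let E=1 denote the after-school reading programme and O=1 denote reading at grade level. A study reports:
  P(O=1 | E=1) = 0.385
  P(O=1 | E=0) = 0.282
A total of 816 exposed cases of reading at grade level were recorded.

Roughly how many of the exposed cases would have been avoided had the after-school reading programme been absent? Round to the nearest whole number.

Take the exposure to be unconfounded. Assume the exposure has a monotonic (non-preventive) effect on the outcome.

Let p₁ = 0.385, p₀ = 0.282.
PN = (p₁ − p₀)/p₁ = (0.385 − 0.282) / 0.385 ≈ 0.26753.
Attributable cases ≈ PN × (exposed cases) = 0.26753 × 816 ≈ 218.31.

about 218 cases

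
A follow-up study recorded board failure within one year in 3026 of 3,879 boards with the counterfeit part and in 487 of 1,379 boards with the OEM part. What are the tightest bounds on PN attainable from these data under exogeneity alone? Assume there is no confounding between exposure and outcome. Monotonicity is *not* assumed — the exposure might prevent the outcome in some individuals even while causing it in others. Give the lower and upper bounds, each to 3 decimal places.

p₁ = P(outcome | exposed) = 3026/3879 = 0.7801
p₀ = P(outcome | unexposed) = 487/1379 = 0.35315
Under exogeneity alone the bounds on PN are max{0,(p₁−p₀)/p₁} ≤ PN ≤ min{1,(1−p₀)/p₁}.
  lower = (p₁ − p₀)/p₁ = 0.42694 / 0.7801 ≈ 0.5473
  upper = min{1, (1 − p₀)/p₁} = 0.64685 / 0.7801 ≈ 0.8292

0.547 ≤ PN ≤ 0.829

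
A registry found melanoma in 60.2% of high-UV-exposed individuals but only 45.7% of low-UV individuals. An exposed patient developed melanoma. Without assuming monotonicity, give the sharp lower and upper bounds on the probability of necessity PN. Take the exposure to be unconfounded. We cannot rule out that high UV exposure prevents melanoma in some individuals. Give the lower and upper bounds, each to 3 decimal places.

p₁ = 0.602, p₀ = 0.457.
Under exogeneity alone the bounds on PN are max{0,(p₁−p₀)/p₁} ≤ PN ≤ min{1,(1−p₀)/p₁}.
  lower = (p₁ − p₀)/p₁ = 0.145 / 0.602 ≈ 0.2409
  upper = min{1, (1 − p₀)/p₁} = 0.543 / 0.602 ≈ 0.9020

0.241 ≤ PN ≤ 0.902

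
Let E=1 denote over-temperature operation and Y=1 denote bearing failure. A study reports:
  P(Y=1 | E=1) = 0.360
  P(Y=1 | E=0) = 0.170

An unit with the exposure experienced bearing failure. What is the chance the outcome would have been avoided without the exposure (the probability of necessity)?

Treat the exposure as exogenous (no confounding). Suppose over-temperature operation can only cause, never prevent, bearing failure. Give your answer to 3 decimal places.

PN ≈ 0.528

Let p₁ = 0.36, p₀ = 0.17.
Under exogeneity and monotonicity, PN = (p₁ − p₀) / p₁.
PN = (0.36 − 0.17) / 0.36 = 0.19 / 0.36 ≈ 0.5278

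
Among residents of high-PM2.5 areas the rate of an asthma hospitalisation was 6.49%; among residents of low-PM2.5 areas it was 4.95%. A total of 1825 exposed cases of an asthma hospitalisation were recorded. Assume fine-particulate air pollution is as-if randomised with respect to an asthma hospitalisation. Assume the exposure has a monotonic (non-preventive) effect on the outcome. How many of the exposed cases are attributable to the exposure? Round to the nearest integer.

about 433 cases

p₁ = 0.0649, p₀ = 0.0495.
PN = (p₁ − p₀)/p₁ = (0.0649 − 0.0495) / 0.0649 ≈ 0.23729.
Attributable cases ≈ PN × (exposed cases) = 0.23729 × 1825 ≈ 433.05.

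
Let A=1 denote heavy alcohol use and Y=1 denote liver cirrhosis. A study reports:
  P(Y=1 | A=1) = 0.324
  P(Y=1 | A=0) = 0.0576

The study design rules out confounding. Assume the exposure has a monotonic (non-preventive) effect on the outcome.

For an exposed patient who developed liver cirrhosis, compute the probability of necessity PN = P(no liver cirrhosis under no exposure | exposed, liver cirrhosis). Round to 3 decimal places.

Let p₁ = 0.324, p₀ = 0.0576.
Under exogeneity and monotonicity, PN = (p₁ − p₀) / p₁.
PN = (0.324 − 0.0576) / 0.324 = 0.2664 / 0.324 ≈ 0.8222

PN ≈ 0.822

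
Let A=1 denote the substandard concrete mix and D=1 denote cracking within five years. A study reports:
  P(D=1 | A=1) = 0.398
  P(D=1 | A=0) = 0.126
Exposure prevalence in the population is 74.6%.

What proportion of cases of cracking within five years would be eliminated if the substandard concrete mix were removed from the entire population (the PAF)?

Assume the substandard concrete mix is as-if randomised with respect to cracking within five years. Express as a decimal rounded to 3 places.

PAF ≈ 0.617

Let p₁ = 0.398, p₀ = 0.126.
Overall risk P(Y=1) = π·p₁ + (1−π)·p₀ = 0.746×0.398 + 0.254×0.126 = 0.32891.
Under exogeneity, PAF = [P(Y=1) − p₀] / P(Y=1).
PAF = (0.32891 − 0.126) / 0.32891 ≈ 0.6169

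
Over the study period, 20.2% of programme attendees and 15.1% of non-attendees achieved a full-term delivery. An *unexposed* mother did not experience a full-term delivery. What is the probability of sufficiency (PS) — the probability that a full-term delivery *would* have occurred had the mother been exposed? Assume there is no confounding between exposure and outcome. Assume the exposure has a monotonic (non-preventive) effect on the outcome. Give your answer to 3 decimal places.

p₁ = 0.202, p₀ = 0.151.
Under exogeneity and monotonicity, PS = (p₁ − p₀) / (1 − p₀).
PS = (0.202 − 0.151) / (1 − 0.151) = 0.051 / 0.849 ≈ 0.0601

PS ≈ 0.060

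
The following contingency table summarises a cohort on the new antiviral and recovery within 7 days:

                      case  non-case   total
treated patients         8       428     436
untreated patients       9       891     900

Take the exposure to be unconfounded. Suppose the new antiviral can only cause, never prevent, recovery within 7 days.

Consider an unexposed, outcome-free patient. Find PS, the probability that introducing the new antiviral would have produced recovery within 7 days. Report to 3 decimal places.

PS ≈ 0.008

p₁ = P(outcome | exposed) = 8/436 = 0.018349
p₀ = P(outcome | unexposed) = 9/900 = 0.01
Under exogeneity and monotonicity, PS = (p₁ − p₀)/(1 − p₀).
PS = (0.018349 − 0.01) / 0.99 ≈ 0.0084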